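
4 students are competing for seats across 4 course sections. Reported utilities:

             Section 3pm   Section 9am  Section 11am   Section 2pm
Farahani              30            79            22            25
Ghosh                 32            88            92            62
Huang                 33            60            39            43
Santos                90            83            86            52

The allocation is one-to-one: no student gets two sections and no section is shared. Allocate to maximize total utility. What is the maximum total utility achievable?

This is a one-to-one assignment (maximum-weight bipartite matching).
Optimal: Farahani→Section 9am (79 points), Ghosh→Section 11am (92 points), Huang→Section 2pm (43 points), Santos→Section 3pm (90 points) — total 79+92+43+90 = 304 points.
Checked against all permutations: 304 points is optimal.

Max total: 304 points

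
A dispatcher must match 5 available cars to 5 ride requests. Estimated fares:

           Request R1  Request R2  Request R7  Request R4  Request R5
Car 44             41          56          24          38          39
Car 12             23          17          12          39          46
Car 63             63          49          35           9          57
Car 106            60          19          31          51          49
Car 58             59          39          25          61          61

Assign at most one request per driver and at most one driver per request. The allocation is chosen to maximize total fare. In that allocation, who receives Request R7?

Car 63 receives Request R7.

Optimal: Car 44→Request R2 ($56), Car 12→Request R5 ($46), Car 63→Request R7 ($35), Car 106→Request R1 ($60), Car 58→Request R4 ($61) — total 56+46+35+60+61 = $258.
Column-greedy (each request in turn goes to its best remaining driver) gives $257, worse by 1.
Car 63's own top request is Request R1 ($63), but forcing Car 63→Request R1 and reassigning the rest optimally gives only $257 — worse by 1.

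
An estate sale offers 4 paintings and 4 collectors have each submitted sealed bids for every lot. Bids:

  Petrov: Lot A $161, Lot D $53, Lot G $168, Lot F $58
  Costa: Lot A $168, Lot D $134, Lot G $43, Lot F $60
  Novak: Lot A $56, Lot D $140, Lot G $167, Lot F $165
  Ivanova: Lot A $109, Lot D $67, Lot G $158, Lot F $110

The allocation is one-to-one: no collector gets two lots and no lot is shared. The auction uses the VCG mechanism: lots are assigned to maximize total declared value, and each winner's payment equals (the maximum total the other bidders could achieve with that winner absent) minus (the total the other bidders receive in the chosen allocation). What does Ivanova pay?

Efficient allocation: Petrov→Lot A ($161), Costa→Lot D ($134), Novak→Lot F ($165), Ivanova→Lot G ($158); total welfare W = $618.
Ivanova receives Lot G at value $158, so the others get W − 158 = $460.
Without Ivanova: best allocation of the remaining 3 bidders over all 4 lots is Petrov→Lot G ($168), Costa→Lot A ($168), Novak→Lot F ($165), total $501.
VCG payment = (others' best without Ivanova) − (others' welfare with Ivanova) = 501 − 460 = $41.

Ivanova pays $41.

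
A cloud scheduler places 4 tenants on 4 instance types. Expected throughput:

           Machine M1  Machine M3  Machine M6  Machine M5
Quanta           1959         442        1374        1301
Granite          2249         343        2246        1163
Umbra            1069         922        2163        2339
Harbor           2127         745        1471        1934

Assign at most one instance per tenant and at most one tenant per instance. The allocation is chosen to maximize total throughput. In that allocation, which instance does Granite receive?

Optimal: Quanta→Machine M1 (1959 ops/s), Granite→Machine M6 (2246 ops/s), Umbra→Machine M5 (2339 ops/s), Harbor→Machine M3 (745 ops/s) — total 1959+2246+2339+745 = 7289 ops/s.
Column-greedy (each instance in turn goes to its best remaining tenant) gives 5943 ops/s, worse by 1346.
Next-best assignment: Quanta→Machine M3, Granite→Machine M6, Umbra→Machine M5, Harbor→Machine M1 = 7154 ops/s.
Every other assignment is strictly worse.
Granite's own top instance is Machine M1 (2249 ops/s), but forcing Granite→Machine M1 and reassigning the rest optimally gives only 6788 ops/s — worse by 501.

Granite receives Machine M6.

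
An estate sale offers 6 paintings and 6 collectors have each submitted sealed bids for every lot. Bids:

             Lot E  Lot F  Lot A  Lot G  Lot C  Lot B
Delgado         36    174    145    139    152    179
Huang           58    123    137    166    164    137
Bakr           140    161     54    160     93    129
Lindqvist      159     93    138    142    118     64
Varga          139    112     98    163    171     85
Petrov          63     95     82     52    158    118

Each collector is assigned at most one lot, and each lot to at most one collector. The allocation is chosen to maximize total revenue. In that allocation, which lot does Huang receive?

Treat this as an assignment problem: match each collector to one lot.
Optimal: Delgado→Lot B ($179), Huang→Lot A ($137), Bakr→Lot F ($161), Lindqvist→Lot E ($159), Varga→Lot G ($163), Petrov→Lot C ($158) — total 179+137+161+159+163+158 = $957.
Column-greedy (each lot in turn goes to its best remaining collector) gives $920, worse by 37.
No other one-to-one assignment exceeds $957.
Huang's own top lot is Lot G ($166), but forcing Huang→Lot G and reassigning the rest optimally gives only $941 — worse by 16.

Huang receives Lot A.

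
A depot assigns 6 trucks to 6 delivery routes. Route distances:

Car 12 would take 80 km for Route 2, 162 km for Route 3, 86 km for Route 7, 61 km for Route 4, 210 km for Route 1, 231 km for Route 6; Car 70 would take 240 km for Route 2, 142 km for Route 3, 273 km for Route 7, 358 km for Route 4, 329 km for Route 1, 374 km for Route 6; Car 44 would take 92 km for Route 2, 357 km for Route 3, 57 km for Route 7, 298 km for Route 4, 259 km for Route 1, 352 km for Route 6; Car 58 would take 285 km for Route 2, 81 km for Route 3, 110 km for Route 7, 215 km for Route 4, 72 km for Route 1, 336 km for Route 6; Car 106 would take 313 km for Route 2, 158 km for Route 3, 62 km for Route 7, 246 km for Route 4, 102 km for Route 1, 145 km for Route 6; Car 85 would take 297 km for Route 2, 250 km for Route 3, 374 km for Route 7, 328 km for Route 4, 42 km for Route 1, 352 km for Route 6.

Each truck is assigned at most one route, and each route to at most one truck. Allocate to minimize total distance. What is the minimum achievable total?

Minimum total: 592 km

This is the linear assignment problem.
Optimal: Car 12→Route 4 (61 km), Car 70→Route 3 (142 km), Car 44→Route 2 (92 km), Car 58→Route 7 (110 km), Car 106→Route 6 (145 km), Car 85→Route 1 (42 km) — total 61+142+92+110+145+42 = 592 km.
Column-greedy (each route in turn goes to its cheapest remaining truck) gives 880 km, worse by 288.
Next-best assignment: Car 12→Route 4, Car 70→Route 2, Car 44→Route 7, Car 58→Route 3, Car 106→Route 6, Car 85→Route 1 = 626 km.
Checked against all permutations: 592 km is optimal.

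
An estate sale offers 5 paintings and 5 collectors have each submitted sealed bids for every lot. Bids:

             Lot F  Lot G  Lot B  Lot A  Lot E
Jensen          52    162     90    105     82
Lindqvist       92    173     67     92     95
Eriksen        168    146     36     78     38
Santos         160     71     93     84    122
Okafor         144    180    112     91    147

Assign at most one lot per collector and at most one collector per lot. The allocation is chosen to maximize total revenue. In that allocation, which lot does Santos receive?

Santos receives Lot B.

This is the linear assignment problem.
Optimal: Jensen→Lot A ($105), Lindqvist→Lot G ($173), Eriksen→Lot F ($168), Santos→Lot B ($93), Okafor→Lot E ($147) — total 105+173+168+93+147 = $686.
Checked against all permutations: $686 is optimal.
Santos's own top lot is Lot F ($160), but forcing Santos→Lot F and reassigning the rest optimally gives only $648 — worse by 38.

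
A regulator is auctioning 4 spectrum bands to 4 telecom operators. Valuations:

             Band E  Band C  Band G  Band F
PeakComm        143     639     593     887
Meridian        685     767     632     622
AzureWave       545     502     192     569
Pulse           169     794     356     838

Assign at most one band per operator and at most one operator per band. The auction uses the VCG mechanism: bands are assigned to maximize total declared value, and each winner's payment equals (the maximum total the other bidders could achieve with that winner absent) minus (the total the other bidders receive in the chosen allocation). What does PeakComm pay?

Efficient allocation: PeakComm→Band F ($887M), Meridian→Band G ($632M), AzureWave→Band E ($545M), Pulse→Band C ($794M); total welfare W = $2858M.
PeakComm receives Band F at value $887M, so the others get W − 887 = $1971M.
Without PeakComm: best allocation of the remaining 3 bidders over all 4 bands is Meridian→Band C ($767M), AzureWave→Band E ($545M), Pulse→Band F ($838M), total $2150M.
VCG payment = (others' best without PeakComm) − (others' welfare with PeakComm) = 2150 − 1971 = $179M.

PeakComm pays $179M.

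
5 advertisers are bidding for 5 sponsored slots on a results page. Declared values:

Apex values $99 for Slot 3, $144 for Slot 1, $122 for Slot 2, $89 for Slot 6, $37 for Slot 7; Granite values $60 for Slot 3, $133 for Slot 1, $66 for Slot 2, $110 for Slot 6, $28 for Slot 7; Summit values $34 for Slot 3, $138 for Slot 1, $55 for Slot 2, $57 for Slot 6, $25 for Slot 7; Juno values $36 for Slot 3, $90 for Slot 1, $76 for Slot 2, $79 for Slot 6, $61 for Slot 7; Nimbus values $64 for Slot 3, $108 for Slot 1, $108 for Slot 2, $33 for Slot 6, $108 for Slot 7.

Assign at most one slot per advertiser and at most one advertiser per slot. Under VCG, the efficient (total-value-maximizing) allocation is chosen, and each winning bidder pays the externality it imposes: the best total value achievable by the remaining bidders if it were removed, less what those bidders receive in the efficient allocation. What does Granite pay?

Efficient allocation: Apex→Slot 3 ($99), Granite→Slot 6 ($110), Summit→Slot 1 ($138), Juno→Slot 2 ($76), Nimbus→Slot 7 ($108); total welfare W = $531.
Granite receives Slot 6 at value $110, so the others get W − 110 = $421.
Without Granite: best allocation of the remaining 4 bidders over all 5 slots is Apex→Slot 2 ($122), Summit→Slot 1 ($138), Juno→Slot 6 ($79), Nimbus→Slot 7 ($108), total $447.
VCG payment = (others' best without Granite) − (others' welfare with Granite) = 447 − 421 = $26.

Granite pays $26.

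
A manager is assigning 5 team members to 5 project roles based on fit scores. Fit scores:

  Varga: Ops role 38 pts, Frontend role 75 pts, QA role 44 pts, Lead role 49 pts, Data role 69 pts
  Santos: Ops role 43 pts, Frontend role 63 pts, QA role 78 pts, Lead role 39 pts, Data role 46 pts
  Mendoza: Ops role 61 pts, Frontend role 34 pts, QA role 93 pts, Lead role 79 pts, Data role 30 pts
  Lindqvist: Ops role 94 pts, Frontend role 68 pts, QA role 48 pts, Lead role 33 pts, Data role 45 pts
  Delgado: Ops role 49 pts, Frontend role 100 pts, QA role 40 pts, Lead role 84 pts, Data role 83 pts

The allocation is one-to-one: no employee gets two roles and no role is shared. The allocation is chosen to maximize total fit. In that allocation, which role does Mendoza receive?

This is a one-to-one assignment (maximum-weight bipartite matching).
Optimal: Varga→Data role (69 pts), Santos→QA role (78 pts), Mendoza→Lead role (79 pts), Lindqvist→Ops role (94 pts), Delgado→Frontend role (100 pts) — total 69+78+79+94+100 = 420 pts.
Column-greedy (each role in turn goes to its best remaining employee) gives 382 pts, worse by 38.
Every other assignment is strictly worse.
Mendoza's own top role is QA role (93 pts), but forcing Mendoza→QA role and reassigning the rest optimally gives only 403 pts — worse by 17.

Mendoza receives Lead role.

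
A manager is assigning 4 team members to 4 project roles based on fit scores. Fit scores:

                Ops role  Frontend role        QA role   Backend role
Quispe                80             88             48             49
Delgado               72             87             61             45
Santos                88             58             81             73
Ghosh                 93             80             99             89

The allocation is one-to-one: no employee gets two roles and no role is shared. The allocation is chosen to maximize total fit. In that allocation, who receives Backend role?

Santos receives Backend role.

Optimal: Quispe→Ops role (80 pts), Delgado→Frontend role (87 pts), Santos→Backend role (73 pts), Ghosh→QA role (99 pts) — total 80+87+73+99 = 339 pts.
Row-greedy (each employee in turn takes its best remaining role) gives 330 pts, worse by 9.
Santos's own top role is Ops role (88 pts), but forcing Santos→Ops role and reassigning the rest optimally gives only 326 pts — worse by 13.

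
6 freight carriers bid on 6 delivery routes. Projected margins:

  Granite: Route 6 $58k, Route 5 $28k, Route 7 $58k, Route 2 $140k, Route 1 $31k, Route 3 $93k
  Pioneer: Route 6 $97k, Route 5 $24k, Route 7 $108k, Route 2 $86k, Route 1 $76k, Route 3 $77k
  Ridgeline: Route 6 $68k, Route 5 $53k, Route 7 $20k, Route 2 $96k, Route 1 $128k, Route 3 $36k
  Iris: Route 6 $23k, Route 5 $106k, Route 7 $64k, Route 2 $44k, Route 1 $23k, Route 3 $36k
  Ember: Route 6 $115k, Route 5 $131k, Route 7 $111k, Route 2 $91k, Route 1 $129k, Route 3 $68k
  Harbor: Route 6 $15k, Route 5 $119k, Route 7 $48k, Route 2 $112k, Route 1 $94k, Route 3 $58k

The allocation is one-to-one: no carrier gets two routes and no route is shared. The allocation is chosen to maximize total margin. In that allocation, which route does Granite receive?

Granite receives Route 3.

Optimal: Granite→Route 3 ($93k), Pioneer→Route 7 ($108k), Ridgeline→Route 1 ($128k), Iris→Route 5 ($106k), Ember→Route 6 ($115k), Harbor→Route 2 ($112k) — total 93+108+128+106+115+112 = $662k.
Column-greedy (each route in turn goes to its best remaining carrier) gives $646k, worse by 16.
Granite's own top route is Route 2 ($140k), but forcing Granite→Route 2 and reassigning the rest optimally gives only $655k — worse by 7.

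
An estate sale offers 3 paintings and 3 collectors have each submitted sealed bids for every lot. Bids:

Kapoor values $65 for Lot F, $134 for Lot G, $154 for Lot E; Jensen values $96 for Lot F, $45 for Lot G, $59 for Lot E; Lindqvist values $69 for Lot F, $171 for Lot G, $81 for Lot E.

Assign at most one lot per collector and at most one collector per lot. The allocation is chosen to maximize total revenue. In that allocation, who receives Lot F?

Jensen receives Lot F.

Optimal: Kapoor→Lot E ($154), Jensen→Lot F ($96), Lindqvist→Lot G ($171) — total 154+96+171 = $421.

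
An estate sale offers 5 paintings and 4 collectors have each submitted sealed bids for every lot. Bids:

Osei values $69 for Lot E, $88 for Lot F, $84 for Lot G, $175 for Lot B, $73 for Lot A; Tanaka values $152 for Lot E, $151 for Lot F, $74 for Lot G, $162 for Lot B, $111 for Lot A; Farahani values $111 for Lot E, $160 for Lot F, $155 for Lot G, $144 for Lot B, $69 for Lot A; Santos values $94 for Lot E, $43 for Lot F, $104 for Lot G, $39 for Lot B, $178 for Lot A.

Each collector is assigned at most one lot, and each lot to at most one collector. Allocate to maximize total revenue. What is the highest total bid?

Max total: $665

Treat this as an assignment problem: match each collector to one lot.
Optimal: Osei→Lot B ($175), Tanaka→Lot E ($152), Farahani→Lot F ($160), Santos→Lot A ($178) — total 175+152+160+178 = $665.
Column-greedy (each lot in turn goes to its best remaining collector) gives $591, worse by 74.
Next-best assignment: Osei→Lot B, Tanaka→Lot E, Farahani→Lot G, Santos→Lot A = $660.
No other one-to-one assignment exceeds $665.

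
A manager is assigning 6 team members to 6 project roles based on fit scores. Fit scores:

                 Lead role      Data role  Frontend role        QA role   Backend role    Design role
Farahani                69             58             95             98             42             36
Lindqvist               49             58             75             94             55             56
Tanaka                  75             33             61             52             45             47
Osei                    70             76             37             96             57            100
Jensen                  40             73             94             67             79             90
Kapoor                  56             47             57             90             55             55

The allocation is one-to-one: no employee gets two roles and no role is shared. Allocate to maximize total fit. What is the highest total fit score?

Max total: 497 pts

Optimal: Farahani→Frontend role (95 pts), Lindqvist→Data role (58 pts), Tanaka→Lead role (75 pts), Osei→Design role (100 pts), Jensen→Backend role (79 pts), Kapoor→QA role (90 pts) — total 95+58+75+100+79+90 = 497 pts.
Checked against all permutations: 497 pts is optimal.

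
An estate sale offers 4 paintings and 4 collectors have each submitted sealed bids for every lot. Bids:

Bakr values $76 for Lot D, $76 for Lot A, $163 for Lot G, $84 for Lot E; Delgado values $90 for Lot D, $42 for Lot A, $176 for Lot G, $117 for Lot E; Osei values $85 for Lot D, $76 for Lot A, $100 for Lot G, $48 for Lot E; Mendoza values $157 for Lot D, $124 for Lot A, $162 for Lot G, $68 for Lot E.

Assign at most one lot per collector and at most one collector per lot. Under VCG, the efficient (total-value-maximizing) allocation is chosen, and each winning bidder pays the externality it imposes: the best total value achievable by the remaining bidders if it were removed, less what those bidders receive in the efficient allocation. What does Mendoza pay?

Efficient allocation: Bakr→Lot G ($163), Delgado→Lot E ($117), Osei→Lot A ($76), Mendoza→Lot D ($157); total welfare W = $513.
Mendoza receives Lot D at value $157, so the others get W − 157 = $356.
Without Mendoza: best allocation of the remaining 3 bidders over all 4 lots is Bakr→Lot G ($163), Delgado→Lot E ($117), Osei→Lot D ($85), total $365.
VCG payment = (others' best without Mendoza) − (others' welfare with Mendoza) = 365 − 356 = $9.

Mendoza pays $9.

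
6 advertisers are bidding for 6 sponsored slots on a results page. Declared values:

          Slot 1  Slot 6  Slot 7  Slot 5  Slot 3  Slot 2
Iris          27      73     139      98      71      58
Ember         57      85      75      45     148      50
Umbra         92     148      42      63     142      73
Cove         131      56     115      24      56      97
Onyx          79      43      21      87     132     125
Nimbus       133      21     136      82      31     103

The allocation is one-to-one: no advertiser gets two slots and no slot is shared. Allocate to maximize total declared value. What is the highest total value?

Max total: $786

Optimal: Iris→Slot 5 ($98), Ember→Slot 3 ($148), Umbra→Slot 6 ($148), Cove→Slot 1 ($131), Onyx→Slot 2 ($125), Nimbus→Slot 7 ($136) — total 98+148+148+131+125+136 = $786.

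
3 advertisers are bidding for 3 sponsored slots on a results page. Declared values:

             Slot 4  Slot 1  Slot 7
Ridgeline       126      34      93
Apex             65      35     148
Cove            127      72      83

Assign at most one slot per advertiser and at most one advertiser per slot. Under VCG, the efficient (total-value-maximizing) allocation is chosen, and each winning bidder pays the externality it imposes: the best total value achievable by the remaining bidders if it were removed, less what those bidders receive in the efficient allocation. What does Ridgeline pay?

Efficient allocation: Ridgeline→Slot 4 ($126), Apex→Slot 7 ($148), Cove→Slot 1 ($72); total welfare W = $346.
Ridgeline receives Slot 4 at value $126, so the others get W − 126 = $220.
Without Ridgeline: best allocation of the remaining 2 bidders over all 3 slots is Apex→Slot 7 ($148), Cove→Slot 4 ($127), total $275.
VCG payment = (others' best without Ridgeline) − (others' welfare with Ridgeline) = 275 − 220 = $55.

Ridgeline pays $55.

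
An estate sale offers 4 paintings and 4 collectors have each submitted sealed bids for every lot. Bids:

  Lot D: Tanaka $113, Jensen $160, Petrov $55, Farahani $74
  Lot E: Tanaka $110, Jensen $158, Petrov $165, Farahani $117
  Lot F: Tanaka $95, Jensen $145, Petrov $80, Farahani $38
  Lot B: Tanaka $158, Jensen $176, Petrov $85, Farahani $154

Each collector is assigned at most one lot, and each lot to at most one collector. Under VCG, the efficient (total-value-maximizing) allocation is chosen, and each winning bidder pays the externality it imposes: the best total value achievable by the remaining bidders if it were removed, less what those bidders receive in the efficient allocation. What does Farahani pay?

Efficient allocation: Tanaka→Lot D ($113), Jensen→Lot F ($145), Petrov→Lot E ($165), Farahani→Lot B ($154); total welfare W = $577.
Farahani receives Lot B at value $154, so the others get W − 154 = $423.
Without Farahani: best allocation of the remaining 3 bidders over all 4 lots is Tanaka→Lot B ($158), Jensen→Lot D ($160), Petrov→Lot E ($165), total $483.
VCG payment = (others' best without Farahani) − (others' welfare with Farahani) = 483 − 423 = $60.

Farahani pays $60.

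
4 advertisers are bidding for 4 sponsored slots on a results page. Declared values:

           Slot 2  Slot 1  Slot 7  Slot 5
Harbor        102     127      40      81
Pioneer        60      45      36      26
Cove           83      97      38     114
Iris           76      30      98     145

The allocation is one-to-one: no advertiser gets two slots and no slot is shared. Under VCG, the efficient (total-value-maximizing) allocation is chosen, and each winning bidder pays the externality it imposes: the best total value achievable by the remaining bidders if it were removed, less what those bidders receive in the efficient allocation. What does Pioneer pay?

Pioneer pays $16.

Efficient allocation: Harbor→Slot 1 ($127), Pioneer→Slot 2 ($60), Cove→Slot 5 ($114), Iris→Slot 7 ($98); total welfare W = $399.
Pioneer receives Slot 2 at value $60, so the others get W − 60 = $339.
Without Pioneer: best allocation of the remaining 3 bidders over all 4 slots is Harbor→Slot 1 ($127), Cove→Slot 2 ($83), Iris→Slot 5 ($145), total $355.
VCG payment = (others' best without Pioneer) − (others' welfare with Pioneer) = 355 − 339 = $16.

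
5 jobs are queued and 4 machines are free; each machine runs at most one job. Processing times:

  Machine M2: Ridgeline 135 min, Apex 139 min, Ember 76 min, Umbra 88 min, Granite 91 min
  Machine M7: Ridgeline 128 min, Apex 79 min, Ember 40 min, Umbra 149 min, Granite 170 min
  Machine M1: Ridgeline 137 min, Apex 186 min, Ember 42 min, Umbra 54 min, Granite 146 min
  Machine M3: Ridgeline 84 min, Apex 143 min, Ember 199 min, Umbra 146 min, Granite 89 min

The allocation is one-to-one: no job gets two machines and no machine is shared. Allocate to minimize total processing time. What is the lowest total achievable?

This is a one-to-one assignment (minimum-cost bipartite matching).
Optimal: Granite→Machine M2 (91 min), Ember→Machine M7 (40 min), Umbra→Machine M1 (54 min), Ridgeline→Machine M3 (84 min) — total 91+40+54+84 = 269 min.
Row-greedy (each job in turn takes its cheapest remaining machine) gives 293 min, worse by 24.
Next-best assignment: Ember→Machine M2, Apex→Machine M7, Umbra→Machine M1, Ridgeline→Machine M3 = 293 min.
Every other assignment is strictly worse.

Min total: 269 min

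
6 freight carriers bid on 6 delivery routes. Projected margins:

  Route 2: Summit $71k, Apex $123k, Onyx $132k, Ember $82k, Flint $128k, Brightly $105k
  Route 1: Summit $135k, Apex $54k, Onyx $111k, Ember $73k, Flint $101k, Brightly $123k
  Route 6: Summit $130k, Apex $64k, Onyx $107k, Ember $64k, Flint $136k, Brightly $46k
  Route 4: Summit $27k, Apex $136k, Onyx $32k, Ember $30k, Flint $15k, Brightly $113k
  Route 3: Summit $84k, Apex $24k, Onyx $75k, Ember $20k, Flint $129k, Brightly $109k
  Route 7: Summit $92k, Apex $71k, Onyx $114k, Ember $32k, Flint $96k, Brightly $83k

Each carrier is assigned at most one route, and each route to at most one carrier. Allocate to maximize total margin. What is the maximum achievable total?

Maximum total: $714k

Optimal: Summit→Route 6 ($130k), Apex→Route 4 ($136k), Onyx→Route 7 ($114k), Ember→Route 2 ($82k), Flint→Route 3 ($129k), Brightly→Route 1 ($123k) — total 130+136+114+82+129+123 = $714k.
Max-entry greedy (repeatedly take the single best remaining cell) gives $680k, worse by 34.
Next-best assignment: Summit→Route 1, Apex→Route 4, Onyx→Route 7, Ember→Route 2, Flint→Route 6, Brightly→Route 3 = $712k.
Every other assignment is strictly worse.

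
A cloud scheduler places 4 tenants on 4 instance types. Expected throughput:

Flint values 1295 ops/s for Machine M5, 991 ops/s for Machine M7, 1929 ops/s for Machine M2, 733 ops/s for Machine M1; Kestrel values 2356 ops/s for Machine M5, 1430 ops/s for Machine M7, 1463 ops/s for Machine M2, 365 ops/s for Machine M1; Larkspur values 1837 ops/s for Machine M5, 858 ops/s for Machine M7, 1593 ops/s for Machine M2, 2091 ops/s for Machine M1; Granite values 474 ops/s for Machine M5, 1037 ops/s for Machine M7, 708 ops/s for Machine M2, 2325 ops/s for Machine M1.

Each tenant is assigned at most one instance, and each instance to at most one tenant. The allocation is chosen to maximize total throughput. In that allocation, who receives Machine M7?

Kestrel receives Machine M7.

Optimal: Flint→Machine M2 (1929 ops/s), Kestrel→Machine M7 (1430 ops/s), Larkspur→Machine M5 (1837 ops/s), Granite→Machine M1 (2325 ops/s) — total 1929+1430+1837+2325 = 7521 ops/s.
Row-greedy (each tenant in turn takes its best remaining instance) gives 7413 ops/s, worse by 108.
Next-best assignment: Flint→Machine M2, Kestrel→Machine M5, Larkspur→Machine M7, Granite→Machine M1 = 7468 ops/s.
Swapping Flint↔Kestrel (Flint→Machine M7 991 ops/s, Kestrel→Machine M2 1463 ops/s) loses 905.
Kestrel's own top instance is Machine M5 (2356 ops/s), but forcing Kestrel→Machine M5 and reassigning the rest optimally gives only 7468 ops/s — worse by 53.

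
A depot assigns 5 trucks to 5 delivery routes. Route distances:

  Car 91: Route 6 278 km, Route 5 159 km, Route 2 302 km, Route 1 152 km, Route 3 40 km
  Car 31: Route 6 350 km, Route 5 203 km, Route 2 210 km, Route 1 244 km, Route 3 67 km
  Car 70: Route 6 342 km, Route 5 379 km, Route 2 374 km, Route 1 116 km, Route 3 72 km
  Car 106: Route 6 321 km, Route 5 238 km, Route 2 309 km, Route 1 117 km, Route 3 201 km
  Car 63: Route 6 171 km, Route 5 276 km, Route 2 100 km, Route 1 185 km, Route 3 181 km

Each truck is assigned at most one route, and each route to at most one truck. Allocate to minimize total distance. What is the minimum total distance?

This is the linear assignment problem.
Optimal: Car 91→Route 5 (159 km), Car 31→Route 2 (210 km), Car 70→Route 3 (72 km), Car 106→Route 1 (117 km), Car 63→Route 6 (171 km) — total 159+210+72+117+171 = 729 km.
Column-greedy (each route in turn goes to its cheapest remaining truck) gives 857 km, worse by 128.
Swapping Car 70↔Car 91 (Car 70→Route 5 379 km, Car 91→Route 3 40 km) adds 188.

Minimum total: 729 km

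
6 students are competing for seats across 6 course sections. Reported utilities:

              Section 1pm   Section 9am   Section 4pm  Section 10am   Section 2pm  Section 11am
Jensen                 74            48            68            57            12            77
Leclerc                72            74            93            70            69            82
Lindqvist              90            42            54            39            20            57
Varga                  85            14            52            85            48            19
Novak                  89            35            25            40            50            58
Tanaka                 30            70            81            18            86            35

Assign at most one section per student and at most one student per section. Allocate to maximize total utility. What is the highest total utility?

Max total: 472 points

Treat this as an assignment problem: match each student to one section.
Optimal: Jensen→Section 11am (77 points), Leclerc→Section 4pm (93 points), Lindqvist→Section 9am (42 points), Varga→Section 10am (85 points), Novak→Section 1pm (89 points), Tanaka→Section 2pm (86 points) — total 77+93+42+85+89+86 = 472 points.
Max-entry greedy (repeatedly take the single best remaining cell) gives 466 points, worse by 6.
Next-best assignment: Jensen→Section 11am, Leclerc→Section 4pm, Lindqvist→Section 1pm, Varga→Section 10am, Novak→Section 9am, Tanaka→Section 2pm = 466 points.
No other one-to-one assignment exceeds 472 points.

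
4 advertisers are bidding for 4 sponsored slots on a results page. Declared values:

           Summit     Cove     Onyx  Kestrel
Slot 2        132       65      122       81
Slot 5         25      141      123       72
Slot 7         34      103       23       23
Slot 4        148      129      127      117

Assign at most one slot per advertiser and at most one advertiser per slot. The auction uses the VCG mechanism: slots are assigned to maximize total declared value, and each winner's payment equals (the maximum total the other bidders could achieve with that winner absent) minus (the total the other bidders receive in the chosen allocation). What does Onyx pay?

Onyx pays $38.

Efficient allocation: Summit→Slot 2 ($132), Cove→Slot 7 ($103), Onyx→Slot 5 ($123), Kestrel→Slot 4 ($117); total welfare W = $475.
Onyx receives Slot 5 at value $123, so the others get W − 123 = $352.
Without Onyx: best allocation of the remaining 3 bidders over all 4 slots is Summit→Slot 2 ($132), Cove→Slot 5 ($141), Kestrel→Slot 4 ($117), total $390.
VCG payment = (others' best without Onyx) − (others' welfare with Onyx) = 390 − 352 = $38.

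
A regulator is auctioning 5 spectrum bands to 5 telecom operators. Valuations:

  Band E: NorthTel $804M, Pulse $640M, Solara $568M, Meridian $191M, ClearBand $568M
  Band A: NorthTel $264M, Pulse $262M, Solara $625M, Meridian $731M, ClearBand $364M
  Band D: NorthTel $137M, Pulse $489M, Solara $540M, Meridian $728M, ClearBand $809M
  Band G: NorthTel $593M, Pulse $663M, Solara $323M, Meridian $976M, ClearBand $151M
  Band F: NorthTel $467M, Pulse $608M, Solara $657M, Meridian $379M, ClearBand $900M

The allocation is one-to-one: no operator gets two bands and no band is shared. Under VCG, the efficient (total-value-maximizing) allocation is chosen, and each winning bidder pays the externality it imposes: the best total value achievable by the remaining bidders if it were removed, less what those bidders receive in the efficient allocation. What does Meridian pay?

Efficient allocation: NorthTel→Band E ($804M), Pulse→Band F ($608M), Solara→Band A ($625M), Meridian→Band G ($976M), ClearBand→Band D ($809M); total welfare W = $3822M.
Meridian receives Band G at value $976M, so the others get W − 976 = $2846M.
Without Meridian: best allocation of the remaining 4 bidders over all 5 bands is NorthTel→Band E ($804M), Pulse→Band G ($663M), Solara→Band A ($625M), ClearBand→Band F ($900M), total $2992M.
VCG payment = (others' best without Meridian) − (others' welfare with Meridian) = 2992 − 2846 = $146M.

Meridian pays $146M.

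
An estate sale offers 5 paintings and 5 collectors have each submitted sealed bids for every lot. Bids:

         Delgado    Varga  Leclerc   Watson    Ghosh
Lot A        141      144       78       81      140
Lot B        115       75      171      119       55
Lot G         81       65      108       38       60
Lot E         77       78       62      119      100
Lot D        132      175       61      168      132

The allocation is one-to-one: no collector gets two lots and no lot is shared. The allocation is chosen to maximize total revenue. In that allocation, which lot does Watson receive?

Optimal: Delgado→Lot G ($81), Varga→Lot D ($175), Leclerc→Lot B ($171), Watson→Lot E ($119), Ghosh→Lot A ($140) — total 81+175+171+119+140 = $686.
Row-greedy (each collector in turn takes its best remaining lot) gives $666, worse by 20.
Next-best assignment: Delgado→Lot A, Varga→Lot D, Leclerc→Lot B, Watson→Lot E, Ghosh→Lot G = $666.
Checked against all permutations: $686 is optimal.
Watson's own top lot is Lot D ($168), but forcing Watson→Lot D and reassigning the rest optimally gives only $664 — worse by 22.

Watson receives Lot E.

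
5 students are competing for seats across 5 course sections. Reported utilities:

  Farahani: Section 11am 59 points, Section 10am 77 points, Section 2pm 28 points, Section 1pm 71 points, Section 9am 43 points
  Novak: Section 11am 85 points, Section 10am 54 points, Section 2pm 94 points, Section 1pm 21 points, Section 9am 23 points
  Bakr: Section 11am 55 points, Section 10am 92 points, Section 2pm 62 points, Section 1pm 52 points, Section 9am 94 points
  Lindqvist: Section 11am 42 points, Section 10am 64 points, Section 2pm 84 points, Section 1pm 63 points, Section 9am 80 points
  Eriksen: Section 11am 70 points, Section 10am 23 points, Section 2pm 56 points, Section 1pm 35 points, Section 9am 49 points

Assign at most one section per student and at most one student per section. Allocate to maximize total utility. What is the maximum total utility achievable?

Optimal: Farahani→Section 1pm (71 points), Novak→Section 2pm (94 points), Bakr→Section 10am (92 points), Lindqvist→Section 9am (80 points), Eriksen→Section 11am (70 points) — total 71+94+92+80+70 = 407 points.
Column-greedy (each section in turn goes to its best remaining student) gives 381 points, worse by 26.

Maximum total: 407 points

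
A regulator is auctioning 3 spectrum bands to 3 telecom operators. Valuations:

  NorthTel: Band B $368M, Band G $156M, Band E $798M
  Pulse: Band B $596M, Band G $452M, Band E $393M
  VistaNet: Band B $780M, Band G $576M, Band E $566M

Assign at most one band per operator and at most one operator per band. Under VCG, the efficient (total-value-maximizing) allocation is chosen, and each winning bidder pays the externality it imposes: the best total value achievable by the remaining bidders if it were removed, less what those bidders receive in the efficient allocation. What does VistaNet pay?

VistaNet pays $144M.

Efficient allocation: NorthTel→Band E ($798M), Pulse→Band G ($452M), VistaNet→Band B ($780M); total welfare W = $2030M.
VistaNet receives Band B at value $780M, so the others get W − 780 = $1250M.
Without VistaNet: best allocation of the remaining 2 bidders over all 3 bands is NorthTel→Band E ($798M), Pulse→Band B ($596M), total $1394M.
VCG payment = (others' best without VistaNet) − (others' welfare with VistaNet) = 1394 − 1250 = $144M.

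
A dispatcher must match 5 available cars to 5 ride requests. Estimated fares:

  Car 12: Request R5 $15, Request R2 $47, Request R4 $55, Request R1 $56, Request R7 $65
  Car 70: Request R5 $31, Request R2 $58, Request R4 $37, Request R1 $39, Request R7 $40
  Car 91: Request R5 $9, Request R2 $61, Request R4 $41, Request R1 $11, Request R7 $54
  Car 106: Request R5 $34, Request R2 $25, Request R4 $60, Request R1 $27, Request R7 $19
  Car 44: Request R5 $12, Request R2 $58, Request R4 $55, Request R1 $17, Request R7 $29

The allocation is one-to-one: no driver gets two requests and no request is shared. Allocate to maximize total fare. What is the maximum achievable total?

Optimal: Car 12→Request R1 ($56), Car 70→Request R5 ($31), Car 91→Request R7 ($54), Car 106→Request R4 ($60), Car 44→Request R2 ($58) — total 56+31+54+60+58 = $259.
Row-greedy (each driver in turn takes its best remaining request) gives $215, worse by 44.
No other one-to-one assignment exceeds $259.

Maximum total: $259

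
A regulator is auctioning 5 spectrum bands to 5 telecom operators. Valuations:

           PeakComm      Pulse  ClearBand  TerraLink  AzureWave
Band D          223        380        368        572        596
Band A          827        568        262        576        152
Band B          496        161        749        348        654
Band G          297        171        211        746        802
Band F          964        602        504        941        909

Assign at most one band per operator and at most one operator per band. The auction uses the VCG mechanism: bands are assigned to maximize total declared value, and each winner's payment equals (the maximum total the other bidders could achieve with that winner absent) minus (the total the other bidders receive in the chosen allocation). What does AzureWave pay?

Efficient allocation: PeakComm→Band A ($827M), Pulse→Band D ($380M), ClearBand→Band B ($749M), TerraLink→Band F ($941M), AzureWave→Band G ($802M); total welfare W = $3699M.
AzureWave receives Band G at value $802M, so the others get W − 802 = $2897M.
Without AzureWave: best allocation of the remaining 4 bidders over all 5 bands is PeakComm→Band F ($964M), Pulse→Band A ($568M), ClearBand→Band B ($749M), TerraLink→Band G ($746M), total $3027M.
VCG payment = (others' best without AzureWave) − (others' welfare with AzureWave) = 3027 − 2897 = $130M.

AzureWave pays $130M.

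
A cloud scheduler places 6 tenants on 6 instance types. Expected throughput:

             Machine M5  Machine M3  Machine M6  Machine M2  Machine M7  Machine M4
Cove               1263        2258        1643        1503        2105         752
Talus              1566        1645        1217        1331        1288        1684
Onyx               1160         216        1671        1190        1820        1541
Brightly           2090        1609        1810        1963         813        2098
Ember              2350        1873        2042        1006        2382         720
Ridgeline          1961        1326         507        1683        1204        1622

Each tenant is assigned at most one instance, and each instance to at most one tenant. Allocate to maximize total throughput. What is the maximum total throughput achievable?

Max total: 11919 ops/s

This is a one-to-one assignment (maximum-weight bipartite matching).
Optimal: Cove→Machine M3 (2258 ops/s), Talus→Machine M4 (1684 ops/s), Onyx→Machine M6 (1671 ops/s), Brightly→Machine M2 (1963 ops/s), Ember→Machine M7 (2382 ops/s), Ridgeline→Machine M5 (1961 ops/s) — total 2258+1684+1671+1963+2382+1961 = 11919 ops/s.
Next-best assignment: Cove→Machine M3, Talus→Machine M4, Onyx→Machine M6, Brightly→Machine M5, Ember→Machine M7, Ridgeline→Machine M2 = 11768 ops/s.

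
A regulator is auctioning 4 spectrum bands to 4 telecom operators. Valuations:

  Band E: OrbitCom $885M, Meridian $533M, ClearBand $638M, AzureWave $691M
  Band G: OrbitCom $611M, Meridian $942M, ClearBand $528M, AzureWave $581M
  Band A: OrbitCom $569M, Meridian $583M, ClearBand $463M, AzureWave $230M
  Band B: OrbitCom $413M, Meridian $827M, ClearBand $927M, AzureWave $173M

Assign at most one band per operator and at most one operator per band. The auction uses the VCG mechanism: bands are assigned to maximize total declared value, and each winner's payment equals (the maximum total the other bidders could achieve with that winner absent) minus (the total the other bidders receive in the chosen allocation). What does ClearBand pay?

ClearBand pays $91M.

Efficient allocation: OrbitCom→Band A ($569M), Meridian→Band G ($942M), ClearBand→Band B ($927M), AzureWave→Band E ($691M); total welfare W = $3129M.
ClearBand receives Band B at value $927M, so the others get W − 927 = $2202M.
Without ClearBand: best allocation of the remaining 3 bidders over all 4 bands is OrbitCom→Band E ($885M), Meridian→Band B ($827M), AzureWave→Band G ($581M), total $2293M.
VCG payment = (others' best without ClearBand) − (others' welfare with ClearBand) = 2293 − 2202 = $91M.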